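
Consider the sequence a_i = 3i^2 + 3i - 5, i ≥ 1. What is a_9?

a_9 = 3·9^2 + 3·9 - 5 = 265.

265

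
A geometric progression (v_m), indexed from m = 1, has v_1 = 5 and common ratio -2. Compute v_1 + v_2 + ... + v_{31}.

v_m = 5·(-2)^(m-1).
S = 5·((-2)^31 - 1)/(-2 - 1) = 5·(-2147483648 - 1)/(-3) = 3579139415.

3579139415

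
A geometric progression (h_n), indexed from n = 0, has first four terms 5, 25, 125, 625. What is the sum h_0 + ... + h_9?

12207030

Common ratio r = 5.
h_n = 5·5^(n-0).
S = 5·(5^10 - 1)/(5 - 1) = 5·(9765625 - 1)/(4) = 12207030.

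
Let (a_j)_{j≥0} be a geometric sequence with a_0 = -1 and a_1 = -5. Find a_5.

-3125

Common ratio r = 5.
a_j = (-1)·5^(j-0).
a_5 = (-1)·5^5 = -3125.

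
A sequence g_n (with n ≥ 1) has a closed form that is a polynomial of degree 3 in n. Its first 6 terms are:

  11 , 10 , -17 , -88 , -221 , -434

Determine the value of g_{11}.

1st diffs: -1, -27, -71, -133, -213.
2nd diffs: -26, -44, -62, -80.
3rd diffs: -18, -18, -18 (constant).
So g_n = -3n^3 + 5n^2 + 5n + 4.
Evaluating at n = 11 gives g_{11} = -3329.

-3329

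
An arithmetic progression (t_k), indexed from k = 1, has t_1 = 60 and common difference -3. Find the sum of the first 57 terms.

t_k = 60 + (k - 1)·(-3).
t_{57} = -108; S = 57·(60 + (-108))/2 = -1368.

-1368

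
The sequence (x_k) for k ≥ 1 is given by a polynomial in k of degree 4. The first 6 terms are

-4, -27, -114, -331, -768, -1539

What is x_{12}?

-22587

1st diffs: -23, -87, -217, -437, -771.
2nd diffs: -64, -130, -220, -334.
3rd diffs: -66, -90, -114.
4th diffs: -24, -24 (constant).
Newton forward-difference form: x_k = -4 + (-23)·C(k-1,1) + (-64)·C(k-1,2) + (-66)·C(k-1,3) + (-24)·C(k-1,4).
At k = 12: k-1 = 11, so x_{12} = -4 - 253 - 3520 - 10890 - 7920 = -22587.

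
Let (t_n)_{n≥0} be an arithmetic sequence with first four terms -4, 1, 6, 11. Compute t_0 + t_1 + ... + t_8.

144

Common difference d = 5.
t_n = -4 + (n - 0)·5.
t_8 = 36; S = 9·(-4 + 36)/2 = 144.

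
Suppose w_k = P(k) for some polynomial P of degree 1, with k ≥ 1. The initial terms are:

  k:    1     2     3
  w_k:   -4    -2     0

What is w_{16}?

26

1st diffs: 2, 2 (constant).
So w_k = 2k - 6.
Evaluating at k = 16 gives w_{16} = 26.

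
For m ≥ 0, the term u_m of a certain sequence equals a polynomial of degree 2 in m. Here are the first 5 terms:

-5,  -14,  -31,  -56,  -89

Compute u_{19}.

-1544

1st diffs: -9, -17, -25, -33.
2nd diffs: -8, -8, -8 (constant).
Newton forward-difference form: u_m = -5 + (-9)·C(m,1) + (-8)·C(m,2).
At m = 19: m = 19, so u_{19} = -5 - 171 - 1368 = -1544.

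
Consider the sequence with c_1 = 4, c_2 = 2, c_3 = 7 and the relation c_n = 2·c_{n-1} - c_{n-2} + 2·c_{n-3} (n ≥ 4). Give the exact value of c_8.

284

Compute successive terms:
c_4 = 20; c_5 = 37; c_6 = 68; c_7 = 139; c_8 = 284.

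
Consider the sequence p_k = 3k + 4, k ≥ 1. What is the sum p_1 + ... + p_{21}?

777

Over k = 1..21: Σk = 231.
Total = (3)·231 + (4)·21 = 777.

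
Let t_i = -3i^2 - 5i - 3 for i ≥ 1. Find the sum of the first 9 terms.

Over i = 1..9: Σi = 45, Σi² = 285.
Total = (-3)·285 + (-5)·45 + (-3)·9 = -1107.

-1107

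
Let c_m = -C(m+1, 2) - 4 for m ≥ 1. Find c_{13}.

C(14, 2) = 91, so c_{13} = -95.

-95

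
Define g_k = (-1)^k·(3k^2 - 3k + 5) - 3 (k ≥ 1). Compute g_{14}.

548

(-1)^14 = 1; 3k^2 - 3k + 5 at k=14 is 551; so g_{14} = 548.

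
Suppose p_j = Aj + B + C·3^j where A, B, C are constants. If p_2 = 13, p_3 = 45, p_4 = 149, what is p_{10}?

The three given values yield: 2A + B + 9C = 13; 3A + B + 27C = 45; 4A + B + 81C = 149.
Subtracting the first from the second: A + 18C = 32.
Subtracting the second from the third: A + 54C = 104.
Solving: C = 2, A = -4, then B = 3.
So p_j = -4·j + 3 + 2·3^j; at j=10 this is 118061.

118061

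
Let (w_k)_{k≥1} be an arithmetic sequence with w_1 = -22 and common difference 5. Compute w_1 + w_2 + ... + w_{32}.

1776

w_k = -22 + (k - 1)·5.
w_{32} = 133; S = 32·(-22 + 133)/2 = 1776.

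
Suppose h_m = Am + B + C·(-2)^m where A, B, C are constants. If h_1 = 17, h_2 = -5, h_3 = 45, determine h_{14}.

-65501

Write the equations: A + B - 2C = 17; 2A + B + 4C = -5; 3A + B - 8C = 45.
Subtracting the first from the second: A + 6C = -22.
Subtracting the second from the third: A - 12C = 50.
Solving: C = -4, A = 2, then B = 7.
Therefore h_{14} = 28 + 7 + (-4)·16384 = -65501.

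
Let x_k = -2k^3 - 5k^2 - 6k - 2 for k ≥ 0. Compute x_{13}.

x_{13} = -2·13^3 - 5·13^2 - 6·13 - 2 = -5319.

-5319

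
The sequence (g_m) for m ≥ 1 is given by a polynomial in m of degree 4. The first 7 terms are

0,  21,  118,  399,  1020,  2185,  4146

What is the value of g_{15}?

1st diffs: 21, 97, 281, 621, 1165, 1961.
2nd diffs: 76, 184, 340, 544, 796.
3rd diffs: 108, 156, 204, 252.
4th diffs: 48, 48, 48 (constant).
Newton forward-difference form: g_m = 21·C(m-1,1) + 76·C(m-1,2) + 108·C(m-1,3) + 48·C(m-1,4).
At m = 15: m-1 = 14, so g_{15} = 294 + 6916 + 39312 + 48048 = 94570.

94570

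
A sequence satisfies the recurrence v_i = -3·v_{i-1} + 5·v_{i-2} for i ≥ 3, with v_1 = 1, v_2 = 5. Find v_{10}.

Compute successive terms:
v_3 = -10, v_4 = 55, v_5 = -215, v_6 = 920, v_7 = -3835, v_8 = 16105, v_9 = -67490, v_{10} = 282995.

282995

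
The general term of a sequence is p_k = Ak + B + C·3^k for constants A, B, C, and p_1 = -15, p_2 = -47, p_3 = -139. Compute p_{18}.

Plug in k = 1, 2, 3: A + B + 3C = -15; 2A + B + 9C = -47; 3A + B + 27C = -139.
Subtracting the first from the second: A + 6C = -32.
Subtracting the second from the third: A + 18C = -92.
Solving: C = -5, A = -2, then B = 2.
Therefore p_{18} = -36 + 2 + (-5)·387420489 = -1937102479.

-1937102479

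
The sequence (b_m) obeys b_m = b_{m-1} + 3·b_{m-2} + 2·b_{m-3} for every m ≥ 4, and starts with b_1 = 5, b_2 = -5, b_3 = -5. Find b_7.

Iterate the recurrence:
b_4 = -10;  b_5 = -35;  b_6 = -75;  b_7 = -200.

-200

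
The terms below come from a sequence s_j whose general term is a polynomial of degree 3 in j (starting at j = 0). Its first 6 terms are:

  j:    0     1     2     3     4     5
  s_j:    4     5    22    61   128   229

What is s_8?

796

1st diffs: 1, 17, 39, 67, 101.
2nd diffs: 16, 22, 28, 34.
3rd diffs: 6, 6, 6 (constant).
Newton forward-difference form: s_j = 4 + 1·C(j,1) + 16·C(j,2) + 6·C(j,3).
At j = 8: j = 8, so s_8 = 4 + 8 + 448 + 336 = 796.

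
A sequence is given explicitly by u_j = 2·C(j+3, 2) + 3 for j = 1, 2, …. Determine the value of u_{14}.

C(17, 2) = 136, so u_{14} = 275.

275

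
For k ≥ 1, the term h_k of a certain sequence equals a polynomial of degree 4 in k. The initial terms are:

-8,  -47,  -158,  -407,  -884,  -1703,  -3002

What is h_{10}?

-11519

1st diffs: -39, -111, -249, -477, -819, -1299.
2nd diffs: -72, -138, -228, -342, -480.
3rd diffs: -66, -90, -114, -138.
4th diffs: -24, -24, -24 (constant).
So h_k = -k^4 - k^3 - 5k^2 - 2k + 1.
Evaluating at k = 10 gives h_{10} = -11519.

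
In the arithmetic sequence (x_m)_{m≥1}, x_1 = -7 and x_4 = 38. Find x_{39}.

Common difference d = (38 - (-7)) / (4 - 1) = 15.
x_m = -7 + (m - 1)·15.
x_{39} = -7 + 38·15 = 563.

563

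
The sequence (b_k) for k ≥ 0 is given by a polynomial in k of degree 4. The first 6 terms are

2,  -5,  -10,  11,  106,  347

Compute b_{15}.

43787

1st diffs: -7, -5, 21, 95, 241.
2nd diffs: 2, 26, 74, 146.
3rd diffs: 24, 48, 72.
4th diffs: 24, 24 (constant).
Newton forward-difference form: b_k = 2 + (-7)·C(k,1) + 2·C(k,2) + 24·C(k,3) + 24·C(k,4).
At k = 15: k = 15, so b_{15} = 2 - 105 + 210 + 10920 + 32760 = 43787.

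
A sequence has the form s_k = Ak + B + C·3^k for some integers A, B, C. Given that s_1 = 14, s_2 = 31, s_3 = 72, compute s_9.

Plug in k = 1, 2, 3: A + B + 3C = 14; 2A + B + 9C = 31; 3A + B + 27C = 72.
Subtracting the first from the second: A + 6C = 17.
Subtracting the second from the third: A + 18C = 41.
Solving: C = 2, A = 5, then B = 3.
Hence s_9 = 5·9 + 3 + 2·19683 = 39414.

39414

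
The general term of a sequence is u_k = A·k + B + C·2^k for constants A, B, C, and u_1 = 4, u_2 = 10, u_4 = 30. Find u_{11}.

Plug in k = 1, 2, 4: A + B + 2C = 4; 2A + B + 4C = 10; 4A + B + 16C = 30.
Subtracting the first from the second: A + 2C = 6.
Subtracting the second from the third: 2A + 12C = 20.
Solving: C = 1, A = 4, then B = -2.
So u_k = 4·k + (-2) + 1·2^k; at k=11 this is 2090.

2090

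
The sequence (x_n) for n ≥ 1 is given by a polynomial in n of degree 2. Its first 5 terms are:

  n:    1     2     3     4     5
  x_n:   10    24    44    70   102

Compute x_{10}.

352

1st diffs: 14, 20, 26, 32.
2nd diffs: 6, 6, 6 (constant).
Newton forward-difference form: x_n = 10 + 14·C(n-1,1) + 6·C(n-1,2).
At n = 10: n-1 = 9, so x_{10} = 10 + 126 + 216 = 352.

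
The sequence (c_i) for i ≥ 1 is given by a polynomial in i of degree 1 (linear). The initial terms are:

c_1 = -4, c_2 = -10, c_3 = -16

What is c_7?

1st diffs: -6, -6 (constant).
So c_i = -6i + 2.
Evaluating at i = 7 gives c_7 = -40.

-40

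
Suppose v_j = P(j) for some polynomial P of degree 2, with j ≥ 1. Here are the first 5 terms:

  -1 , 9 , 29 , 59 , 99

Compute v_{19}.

1709

1st diffs: 10, 20, 30, 40.
2nd diffs: 10, 10, 10 (constant).
So v_j = 5j^2 - 5j - 1.
Evaluating at j = 19 gives v_{19} = 1709.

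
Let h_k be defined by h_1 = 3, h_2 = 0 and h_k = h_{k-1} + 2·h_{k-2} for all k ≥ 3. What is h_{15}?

Applying the relation repeatedly:
h_3 = 6; h_4 = 6; h_5 = 18; …; h_{12} = 2046; h_{13} = 4098; h_{14} = 8190; h_{15} = 16386.
(Characteristic roots are 2 and -1.)

16386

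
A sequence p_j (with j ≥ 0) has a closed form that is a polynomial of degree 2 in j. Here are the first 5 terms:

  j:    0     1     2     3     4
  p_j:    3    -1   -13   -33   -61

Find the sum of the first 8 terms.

1st diffs: -4, -12, -20, -28.
2nd diffs: -8, -8, -8 (constant).
Newton forward-difference form: p_j = 3 + (-4)·C(j,1) + (-8)·C(j,2).
Continuing: -97, -141, -193.
Summing j = 0..7 (8 terms) gives -536.

-536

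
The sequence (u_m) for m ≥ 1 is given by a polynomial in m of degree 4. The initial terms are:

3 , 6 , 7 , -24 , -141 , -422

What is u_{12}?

-12944

1st diffs: 3, 1, -31, -117, -281.
2nd diffs: -2, -32, -86, -164.
3rd diffs: -30, -54, -78.
4th diffs: -24, -24 (constant).
Newton forward-difference form: u_m = 3 + 3·C(m-1,1) + (-2)·C(m-1,2) + (-30)·C(m-1,3) + (-24)·C(m-1,4).
At m = 12: m-1 = 11, so u_{12} = 3 + 33 - 110 - 4950 - 7920 = -12944.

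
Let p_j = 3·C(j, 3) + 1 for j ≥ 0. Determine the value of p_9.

253

C(9, 3) = 84, so p_9 = 253.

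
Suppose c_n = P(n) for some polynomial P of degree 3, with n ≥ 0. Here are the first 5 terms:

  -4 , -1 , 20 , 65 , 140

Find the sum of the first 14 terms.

12775

1st diffs: 3, 21, 45, 75.
2nd diffs: 18, 24, 30.
3rd diffs: 6, 6 (constant).
Newton forward-difference form: c_n = -4 + 3·C(n,1) + 18·C(n,2) + 6·C(n,3).
Continuing: …, 251, 404, 605, 860, …, c_{13} = 3155.
Summing n = 0..13 (14 terms) gives 12775.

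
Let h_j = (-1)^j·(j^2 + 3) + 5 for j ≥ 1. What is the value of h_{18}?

(-1)^18 = 1; j^2 + 3 at j=18 is 327; so h_{18} = 332.

332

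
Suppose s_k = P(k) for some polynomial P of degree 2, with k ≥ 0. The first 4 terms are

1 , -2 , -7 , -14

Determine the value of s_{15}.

1st diffs: -3, -5, -7.
2nd diffs: -2, -2 (constant).
So s_k = -k^2 - 2k + 1.
Evaluating at k = 15 gives s_{15} = -254.

-254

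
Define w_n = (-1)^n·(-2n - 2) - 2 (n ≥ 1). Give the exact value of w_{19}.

(-1)^19 = -1; -2n - 2 at n=19 is -40; so w_{19} = 38.

38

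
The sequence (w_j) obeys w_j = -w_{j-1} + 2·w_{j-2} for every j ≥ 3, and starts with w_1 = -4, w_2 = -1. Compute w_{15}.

Step forward from the initial values:
w_3 = -7  w_4 = 5  w_5 = -19  …  w_{12} = 2045  w_{13} = -4099  w_{14} = 8189  w_{15} = -16387.
(Characteristic roots are 1 and -2.)

-16387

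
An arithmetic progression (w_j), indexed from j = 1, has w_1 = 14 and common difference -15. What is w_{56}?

w_j = 14 + (j - 1)·(-15).
w_{56} = 14 + 55·(-15) = -811.

-811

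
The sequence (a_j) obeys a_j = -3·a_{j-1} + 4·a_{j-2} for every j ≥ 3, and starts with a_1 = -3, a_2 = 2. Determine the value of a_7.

-4098

Applying the relation repeatedly:
a_3 = -18, a_4 = 62, a_5 = -258, a_6 = 1022, a_7 = -4098.
(Characteristic roots are 1 and -4.)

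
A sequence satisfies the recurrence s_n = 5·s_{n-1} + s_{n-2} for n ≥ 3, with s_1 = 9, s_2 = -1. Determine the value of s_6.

Compute successive terms:
s_3 = 4; s_4 = 19; s_5 = 99; s_6 = 514.

514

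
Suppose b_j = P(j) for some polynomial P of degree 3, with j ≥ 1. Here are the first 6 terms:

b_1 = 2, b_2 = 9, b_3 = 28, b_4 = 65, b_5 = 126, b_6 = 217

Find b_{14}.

2745

1st diffs: 7, 19, 37, 61, 91.
2nd diffs: 12, 18, 24, 30.
3rd diffs: 6, 6, 6 (constant).
Newton forward-difference form: b_j = 2 + 7·C(j-1,1) + 12·C(j-1,2) + 6·C(j-1,3).
At j = 14: j-1 = 13, so b_{14} = 2 + 91 + 936 + 1716 = 2745.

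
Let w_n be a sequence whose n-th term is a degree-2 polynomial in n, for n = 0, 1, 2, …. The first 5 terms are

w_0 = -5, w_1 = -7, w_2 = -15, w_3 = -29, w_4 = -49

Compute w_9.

-239

1st diffs: -2, -8, -14, -20.
2nd diffs: -6, -6, -6 (constant).
Newton forward-difference form: w_n = -5 + (-2)·C(n,1) + (-6)·C(n,2).
At n = 9: n = 9, so w_9 = -5 - 18 - 216 = -239.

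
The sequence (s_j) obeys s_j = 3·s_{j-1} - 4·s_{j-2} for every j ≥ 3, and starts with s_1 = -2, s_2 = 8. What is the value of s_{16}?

-259136

s_3 = 32  s_4 = 64  s_5 = 64  …  s_{13} = 29248  s_{14} = 18368  s_{15} = -61888  s_{16} = -259136.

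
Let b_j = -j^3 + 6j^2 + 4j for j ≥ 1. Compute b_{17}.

b_{17} = -1·17^3 + 6·17^2 + 4·17 = -3111.

-3111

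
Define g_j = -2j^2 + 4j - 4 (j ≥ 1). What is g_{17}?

g_{17} = -2·17^2 + 4·17 - 4 = -514.

-514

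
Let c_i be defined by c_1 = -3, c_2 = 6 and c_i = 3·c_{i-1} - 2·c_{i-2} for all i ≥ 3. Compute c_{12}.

Iterate the recurrence:
c_3 = 24, c_4 = 60, c_5 = 132, c_6 = 276, c_7 = 564, c_8 = 1140, c_9 = 2292, c_{10} = 4596, c_{11} = 9204, c_{12} = 18420.
(Characteristic roots are 2 and 1.)

18420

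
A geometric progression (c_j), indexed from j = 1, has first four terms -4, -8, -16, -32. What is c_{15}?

Common ratio r = 2.
c_j = (-4)·2^(j-1).
c_{15} = (-4)·2^14 = -65536.

-65536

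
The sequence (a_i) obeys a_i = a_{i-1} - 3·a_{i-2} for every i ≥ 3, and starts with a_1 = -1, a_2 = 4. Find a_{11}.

-98

Step forward from the initial values:
a_3 = 7  a_4 = -5  a_5 = -26  a_6 = -11  a_7 = 67  a_8 = 100  a_9 = -101  a_{10} = -401  a_{11} = -98.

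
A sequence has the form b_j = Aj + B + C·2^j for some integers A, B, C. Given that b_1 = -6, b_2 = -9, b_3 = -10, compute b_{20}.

1048473

Plug in j = 1, 2, 3: A + B + 2C = -6; 2A + B + 4C = -9; 3A + B + 8C = -10.
Subtracting the first from the second: A + 2C = -3.
Subtracting the second from the third: A + 4C = -1.
Solving: C = 1, A = -5, then B = -3.
So b_j = -5·j + (-3) + 1·2^j; at j=20 this is 1048473.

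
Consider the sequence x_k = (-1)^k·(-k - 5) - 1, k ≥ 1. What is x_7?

(-1)^7 = -1; -k - 5 at k=7 is -12; so x_7 = 11.

11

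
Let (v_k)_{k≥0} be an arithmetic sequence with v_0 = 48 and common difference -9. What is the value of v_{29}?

-213

v_k = 48 + (k - 0)·(-9).
v_{29} = 48 + 29·(-9) = -213.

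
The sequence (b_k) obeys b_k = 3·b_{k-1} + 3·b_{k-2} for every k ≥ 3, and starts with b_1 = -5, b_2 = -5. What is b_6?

Compute successive terms:
b_3 = -30, b_4 = -105, b_5 = -405, b_6 = -1530.

-1530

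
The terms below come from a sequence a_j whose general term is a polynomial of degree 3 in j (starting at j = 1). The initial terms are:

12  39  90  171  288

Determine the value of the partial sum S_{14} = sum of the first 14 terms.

17367

1st diffs: 27, 51, 81, 117.
2nd diffs: 24, 30, 36.
3rd diffs: 6, 6 (constant).
Newton forward-difference form: a_j = 12 + 27·C(j-1,1) + 24·C(j-1,2) + 6·C(j-1,3).
Continuing: …, 447, 654, 915, 1236, …, a_{14} = 3951.
Summing j = 1..14 (14 terms) gives 17367.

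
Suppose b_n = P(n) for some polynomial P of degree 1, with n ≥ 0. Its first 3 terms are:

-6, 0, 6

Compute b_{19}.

1st diffs: 6, 6 (constant).
So b_n = 6n - 6.
Evaluating at n = 19 gives b_{19} = 108.

108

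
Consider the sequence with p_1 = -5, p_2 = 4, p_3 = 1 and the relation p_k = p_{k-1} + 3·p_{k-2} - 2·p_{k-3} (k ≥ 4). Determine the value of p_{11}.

1810

Step forward from the initial values:
p_4 = 23  p_5 = 18  p_6 = 85  p_7 = 93  p_8 = 312  p_9 = 421  p_{10} = 1171  p_{11} = 1810.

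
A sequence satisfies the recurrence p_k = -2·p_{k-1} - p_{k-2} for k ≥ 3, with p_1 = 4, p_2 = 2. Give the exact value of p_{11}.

-56

Applying the relation repeatedly:
p_3 = -8  p_4 = 14  p_5 = -20  p_6 = 26  p_7 = -32  p_8 = 38  p_9 = -44  p_{10} = 50  p_{11} = -56.
(Characteristic roots are -1 and -1.)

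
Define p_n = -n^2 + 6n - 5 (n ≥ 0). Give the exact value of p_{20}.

-285

p_{20} = -1·20^2 + 6·20 - 5 = -285.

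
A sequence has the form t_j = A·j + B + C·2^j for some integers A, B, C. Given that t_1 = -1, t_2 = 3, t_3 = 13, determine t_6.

The three given values yield: A + B + 2C = -1; 2A + B + 4C = 3; 3A + B + 8C = 13.
Subtracting the first from the second: A + 2C = 4.
Subtracting the second from the third: A + 4C = 10.
Solving: C = 3, A = -2, then B = -5.
So t_j = -2·j + (-5) + 3·2^j; at j=6 this is 175.

175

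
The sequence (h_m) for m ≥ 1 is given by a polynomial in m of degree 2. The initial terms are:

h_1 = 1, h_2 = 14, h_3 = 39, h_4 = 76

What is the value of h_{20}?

1st diffs: 13, 25, 37.
2nd diffs: 12, 12 (constant).
Newton forward-difference form: h_m = 1 + 13·C(m-1,1) + 12·C(m-1,2).
At m = 20: m-1 = 19, so h_{20} = 1 + 247 + 2052 = 2300.

2300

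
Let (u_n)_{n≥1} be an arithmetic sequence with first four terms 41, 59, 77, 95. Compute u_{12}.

239

Common difference d = 18.
u_n = 41 + (n - 1)·18.
u_{12} = 41 + 11·18 = 239.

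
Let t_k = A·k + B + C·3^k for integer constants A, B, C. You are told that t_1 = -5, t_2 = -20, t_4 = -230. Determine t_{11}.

-531407

The three given values yield: A + B + 3C = -5; 2A + B + 9C = -20; 4A + B + 81C = -230.
Subtracting the first from the second: A + 6C = -15.
Subtracting the second from the third: 2A + 72C = -210.
Solving: C = -3, A = 3, then B = 1.
So t_k = 3·k + 1 + (-3)·3^k; at k=11 this is -531407.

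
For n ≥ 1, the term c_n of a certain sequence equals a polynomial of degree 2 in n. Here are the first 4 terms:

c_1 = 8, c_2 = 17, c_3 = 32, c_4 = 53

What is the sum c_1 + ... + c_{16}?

4568

1st diffs: 9, 15, 21.
2nd diffs: 6, 6 (constant).
Newton forward-difference form: c_n = 8 + 9·C(n-1,1) + 6·C(n-1,2).
Continuing: …, 80, 113, 152, 197, …, c_{16} = 773.
Summing n = 1..16 (16 terms) gives 4568.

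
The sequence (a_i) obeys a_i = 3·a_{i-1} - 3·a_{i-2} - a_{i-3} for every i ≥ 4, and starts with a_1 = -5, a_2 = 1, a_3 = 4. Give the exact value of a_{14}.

a_4 = 14, a_5 = 29, a_6 = 41, …, a_{11} = -1396, a_{12} = -1246, a_{13} = 1309, a_{14} = 9061.

9061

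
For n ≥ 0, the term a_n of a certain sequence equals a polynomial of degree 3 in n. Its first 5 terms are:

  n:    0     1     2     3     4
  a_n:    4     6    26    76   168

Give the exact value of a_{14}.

1st diffs: 2, 20, 50, 92.
2nd diffs: 18, 30, 42.
3rd diffs: 12, 12 (constant).
Newton forward-difference form: a_n = 4 + 2·C(n,1) + 18·C(n,2) + 12·C(n,3).
At n = 14: n = 14, so a_{14} = 4 + 28 + 1638 + 4368 = 6038.

6038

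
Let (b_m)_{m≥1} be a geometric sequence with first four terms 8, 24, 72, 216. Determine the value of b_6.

1944

Common ratio r = 3.
b_m = 8·3^(m-1).
b_6 = 8·3^5 = 1944.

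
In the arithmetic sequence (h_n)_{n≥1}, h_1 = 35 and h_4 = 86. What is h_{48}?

834

Common difference d = (86 - 35) / (4 - 1) = 17.
h_n = 35 + (n - 1)·17.
h_{48} = 35 + 47·17 = 834.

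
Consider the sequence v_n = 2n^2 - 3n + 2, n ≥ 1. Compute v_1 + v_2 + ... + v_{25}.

10125

Over n = 1..25: Σn = 325, Σn² = 5525.
Total = (2)·5525 + (-3)·325 + (2)·25 = 10125.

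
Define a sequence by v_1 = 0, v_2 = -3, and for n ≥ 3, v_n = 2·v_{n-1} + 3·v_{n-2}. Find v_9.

-4920

v_3 = -6; v_4 = -21; v_5 = -60; v_6 = -183; v_7 = -546; v_8 = -1641; v_9 = -4920.
(Characteristic roots are 3 and -1.)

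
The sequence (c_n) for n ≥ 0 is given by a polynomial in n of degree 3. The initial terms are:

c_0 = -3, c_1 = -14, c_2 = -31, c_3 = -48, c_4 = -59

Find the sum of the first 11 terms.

352

1st diffs: -11, -17, -17, -11.
2nd diffs: -6, 0, 6.
3rd diffs: 6, 6 (constant).
Newton forward-difference form: c_n = -3 + (-11)·C(n,1) + (-6)·C(n,2) + 6·C(n,3).
Continuing: …, -58, -39, 4, 77, …, c_{10} = 337.
Summing n = 0..10 (11 terms) gives 352.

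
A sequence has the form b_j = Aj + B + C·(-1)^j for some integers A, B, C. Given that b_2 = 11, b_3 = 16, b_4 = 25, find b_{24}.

165

The three given values yield: 2A + B + C = 11; 3A + B - C = 16; 4A + B + C = 25.
Subtracting the first from the second: A - 2C = 5.
Subtracting the second from the third: A + 2C = 9.
Solving: C = 1, A = 7, then B = -4.
Hence b_{24} = 7·24 + (-4) + 1·1 = 165.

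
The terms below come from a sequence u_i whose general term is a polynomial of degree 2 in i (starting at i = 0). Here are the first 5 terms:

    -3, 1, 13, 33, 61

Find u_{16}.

1021

1st diffs: 4, 12, 20, 28.
2nd diffs: 8, 8, 8 (constant).
Newton forward-difference form: u_i = -3 + 4·C(i,1) + 8·C(i,2).
At i = 16: i = 16, so u_{16} = -3 + 64 + 960 = 1021.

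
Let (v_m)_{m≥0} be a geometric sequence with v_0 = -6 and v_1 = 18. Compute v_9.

118098

Common ratio r = -3.
v_m = (-6)·(-3)^(m-0).
v_9 = (-6)·(-3)^9 = 118098.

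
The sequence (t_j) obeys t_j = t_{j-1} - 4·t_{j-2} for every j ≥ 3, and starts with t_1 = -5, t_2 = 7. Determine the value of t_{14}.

Applying the relation repeatedly:
t_3 = 27  t_4 = -1  t_5 = -109  …  t_{11} = -1285  t_{12} = 13023  t_{13} = 18163  t_{14} = -33929.

-33929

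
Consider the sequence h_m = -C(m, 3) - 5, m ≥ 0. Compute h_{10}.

-125

C(10, 3) = 120, so h_{10} = -125.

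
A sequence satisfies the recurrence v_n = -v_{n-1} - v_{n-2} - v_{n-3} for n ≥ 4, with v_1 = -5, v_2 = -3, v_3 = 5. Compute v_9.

-5

v_4 = 3  v_5 = -5  v_6 = -3  v_7 = 5  v_8 = 3  v_9 = -5.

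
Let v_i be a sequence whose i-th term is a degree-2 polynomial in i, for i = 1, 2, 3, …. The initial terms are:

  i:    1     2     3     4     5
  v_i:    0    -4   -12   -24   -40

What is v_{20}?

-760

1st diffs: -4, -8, -12, -16.
2nd diffs: -4, -4, -4 (constant).
So v_i = -2i^2 + 2i.
Evaluating at i = 20 gives v_{20} = -760.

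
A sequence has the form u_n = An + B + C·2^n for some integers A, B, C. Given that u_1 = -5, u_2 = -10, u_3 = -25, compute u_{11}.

Plug in n = 1, 2, 3: A + B + 2C = -5; 2A + B + 4C = -10; 3A + B + 8C = -25.
Subtracting the first from the second: A + 2C = -5.
Subtracting the second from the third: A + 4C = -15.
Solving: C = -5, A = 5, then B = 0.
Therefore u_{11} = 55 + 0 + (-5)·2048 = -10185.

-10185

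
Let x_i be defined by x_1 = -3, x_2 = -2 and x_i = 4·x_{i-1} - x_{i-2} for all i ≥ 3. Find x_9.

Compute successive terms:
x_3 = -5; x_4 = -18; x_5 = -67; x_6 = -250; x_7 = -933; x_8 = -3482; x_9 = -12995.

-12995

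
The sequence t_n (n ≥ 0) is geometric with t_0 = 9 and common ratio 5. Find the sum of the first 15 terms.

t_n = 9·5^(n-0).
S = 9·(5^15 - 1)/(5 - 1) = 9·(30517578125 - 1)/(4) = 68664550779.

68664550779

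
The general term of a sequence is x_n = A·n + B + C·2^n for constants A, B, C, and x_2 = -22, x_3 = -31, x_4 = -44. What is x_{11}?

Plug in n = 2, 3, 4: 2A + B + 4C = -22; 3A + B + 8C = -31; 4A + B + 16C = -44.
Subtracting the first from the second: A + 4C = -9.
Subtracting the second from the third: A + 8C = -13.
Solving: C = -1, A = -5, then B = -8.
Therefore x_{11} = -55 + (-8) + (-1)·2048 = -2111.

-2111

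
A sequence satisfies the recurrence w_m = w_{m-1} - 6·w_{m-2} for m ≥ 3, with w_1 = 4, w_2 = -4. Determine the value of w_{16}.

Compute successive terms:
w_3 = -28;  w_4 = -4;  w_5 = 164;  …;  w_{13} = -72796;  w_{14} = 461756;  w_{15} = 898532;  w_{16} = -1872004.

-1872004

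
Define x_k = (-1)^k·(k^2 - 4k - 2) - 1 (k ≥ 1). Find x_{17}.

(-1)^17 = -1; k^2 - 4k - 2 at k=17 is 219; so x_{17} = -220.

-220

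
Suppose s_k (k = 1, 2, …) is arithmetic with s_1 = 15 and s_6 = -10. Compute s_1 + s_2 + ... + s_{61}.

Common difference d = (-10 - 15) / (6 - 1) = -5.
s_k = 15 + (k - 1)·(-5).
s_{61} = -285; S = 61·(15 + (-285))/2 = -8235.

-8235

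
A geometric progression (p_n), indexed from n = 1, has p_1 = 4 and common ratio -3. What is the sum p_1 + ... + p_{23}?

94143178828

p_n = 4·(-3)^(n-1).
S = 4·((-3)^23 - 1)/(-3 - 1) = 4·(-94143178827 - 1)/(-4) = 94143178828.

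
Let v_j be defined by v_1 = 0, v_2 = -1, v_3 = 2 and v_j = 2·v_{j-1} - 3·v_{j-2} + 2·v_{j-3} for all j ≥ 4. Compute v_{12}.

-89

Step forward from the initial values:
v_4 = 7  v_5 = 6  v_6 = -5  v_7 = -14  v_8 = -1  v_9 = 30  v_{10} = 35  v_{11} = -22  v_{12} = -89.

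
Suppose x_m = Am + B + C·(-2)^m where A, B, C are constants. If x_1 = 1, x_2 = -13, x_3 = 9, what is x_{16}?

Plug in m = 1, 2, 3: A + B - 2C = 1; 2A + B + 4C = -13; 3A + B - 8C = 9.
Subtracting the first from the second: A + 6C = -14.
Subtracting the second from the third: A - 12C = 22.
Solving: C = -2, A = -2, then B = -1.
So x_m = -2·m + (-1) + (-2)·(-2)^m; at m=16 this is -131105.

-131105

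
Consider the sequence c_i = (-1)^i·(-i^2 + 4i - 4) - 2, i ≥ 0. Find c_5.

(-1)^5 = -1; -i^2 + 4i - 4 at i=5 is -9; so c_5 = 7.

7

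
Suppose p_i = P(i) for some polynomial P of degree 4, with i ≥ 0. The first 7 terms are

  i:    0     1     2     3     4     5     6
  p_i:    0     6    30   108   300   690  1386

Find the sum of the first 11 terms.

26268

1st diffs: 6, 24, 78, 192, 390, 696.
2nd diffs: 18, 54, 114, 198, 306.
3rd diffs: 36, 60, 84, 108.
4th diffs: 24, 24, 24 (constant).
So p_i = i^4 + 2i^2 + 3i.
Continuing: 2520, 4248, 6750, 10230.
Summing i = 0..10 (11 terms) gives 26268.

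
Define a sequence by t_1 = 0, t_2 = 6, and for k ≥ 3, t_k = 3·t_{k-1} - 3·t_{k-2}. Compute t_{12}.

-1458

t_3 = 18, t_4 = 36, t_5 = 54, t_6 = 54, t_7 = 0, t_8 = -162, t_9 = -486, t_{10} = -972, t_{11} = -1458, t_{12} = -1458.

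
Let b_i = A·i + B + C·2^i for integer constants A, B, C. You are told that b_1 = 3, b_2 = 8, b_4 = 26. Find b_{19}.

At i = 1, 2, 4: A + B + 2C = 3; 2A + B + 4C = 8; 4A + B + 16C = 26.
Subtracting the first from the second: A + 2C = 5.
Subtracting the second from the third: 2A + 12C = 18.
Solving: C = 1, A = 3, then B = -2.
Hence b_{19} = 3·19 + (-2) + 1·524288 = 524343.

524343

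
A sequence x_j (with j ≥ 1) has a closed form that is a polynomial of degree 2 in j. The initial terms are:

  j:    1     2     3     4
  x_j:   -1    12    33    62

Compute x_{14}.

792

1st diffs: 13, 21, 29.
2nd diffs: 8, 8 (constant).
Newton forward-difference form: x_j = -1 + 13·C(j-1,1) + 8·C(j-1,2).
At j = 14: j-1 = 13, so x_{14} = -1 + 169 + 624 = 792.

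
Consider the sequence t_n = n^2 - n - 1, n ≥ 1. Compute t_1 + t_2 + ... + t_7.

Over n = 1..7: Σn = 28, Σn² = 140.
Total = (1)·140 + (-1)·28 + (-1)·7 = 105.

105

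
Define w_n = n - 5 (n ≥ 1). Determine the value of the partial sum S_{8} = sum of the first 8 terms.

Over n = 1..8: Σn = 36.
Total = (1)·36 + (-5)·8 = -4.

-4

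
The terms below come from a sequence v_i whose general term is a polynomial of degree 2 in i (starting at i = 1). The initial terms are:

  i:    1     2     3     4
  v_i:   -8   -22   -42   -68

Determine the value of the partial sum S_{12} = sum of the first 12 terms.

1st diffs: -14, -20, -26.
2nd diffs: -6, -6 (constant).
Newton forward-difference form: v_i = -8 + (-14)·C(i-1,1) + (-6)·C(i-1,2).
Continuing: …, -100, -138, -182, -232, …, v_{12} = -492.
Summing i = 1..12 (12 terms) gives -2340.

-2340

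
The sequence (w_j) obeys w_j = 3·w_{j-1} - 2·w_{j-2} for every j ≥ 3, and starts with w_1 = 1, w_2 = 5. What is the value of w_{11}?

4093

Compute successive terms:
w_3 = 13;  w_4 = 29;  w_5 = 61;  w_6 = 125;  w_7 = 253;  w_8 = 509;  w_9 = 1021;  w_{10} = 2045;  w_{11} = 4093.
(Characteristic roots are 2 and 1.)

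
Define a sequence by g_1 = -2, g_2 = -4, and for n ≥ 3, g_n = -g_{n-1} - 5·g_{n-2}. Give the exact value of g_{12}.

Applying the relation repeatedly:
g_3 = 14; g_4 = 6; g_5 = -76; g_6 = 46; g_7 = 334; g_8 = -564; g_9 = -1106; g_{10} = 3926; g_{11} = 1604; g_{12} = -21234.

-21234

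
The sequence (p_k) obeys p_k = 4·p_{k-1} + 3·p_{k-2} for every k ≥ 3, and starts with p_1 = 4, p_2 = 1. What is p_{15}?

Compute successive terms:
p_3 = 16;  p_4 = 67;  p_5 = 316;  …;  p_{12} = 14732755;  p_{13} = 68444716;  p_{14} = 317977129;  p_{15} = 1477242664.

1477242664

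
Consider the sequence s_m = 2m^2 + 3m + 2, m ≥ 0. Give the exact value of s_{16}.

s_{16} = 2·16^2 + 3·16 + 2 = 562.

562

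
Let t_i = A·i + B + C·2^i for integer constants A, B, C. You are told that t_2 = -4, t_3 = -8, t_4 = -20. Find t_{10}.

The three given values yield: 2A + B + 4C = -4; 3A + B + 8C = -8; 4A + B + 16C = -20.
Subtracting the first from the second: A + 4C = -4.
Subtracting the second from the third: A + 8C = -12.
Solving: C = -2, A = 4, then B = -4.
So t_i = 4·i + (-4) + (-2)·2^i; at i=10 this is -2012.

-2012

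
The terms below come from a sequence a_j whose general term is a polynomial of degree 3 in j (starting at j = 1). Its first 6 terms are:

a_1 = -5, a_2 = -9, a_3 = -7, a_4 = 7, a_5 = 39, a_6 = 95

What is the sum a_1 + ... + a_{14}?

7756

1st diffs: -4, 2, 14, 32, 56.
2nd diffs: 6, 12, 18, 24.
3rd diffs: 6, 6, 6 (constant).
Newton forward-difference form: a_j = -5 + (-4)·C(j-1,1) + 6·C(j-1,2) + 6·C(j-1,3).
Continuing: …, 181, 303, 467, 679, …, a_{14} = 2127.
Summing j = 1..14 (14 terms) gives 7756.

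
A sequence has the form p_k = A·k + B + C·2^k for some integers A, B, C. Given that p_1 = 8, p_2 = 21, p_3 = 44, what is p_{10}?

5145

The three given values yield: A + B + 2C = 8; 2A + B + 4C = 21; 3A + B + 8C = 44.
Subtracting the first from the second: A + 2C = 13.
Subtracting the second from the third: A + 4C = 23.
Solving: C = 5, A = 3, then B = -5.
So p_k = 3·k + (-5) + 5·2^k; at k=10 this is 5145.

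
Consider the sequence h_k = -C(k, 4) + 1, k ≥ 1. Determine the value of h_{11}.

-329

C(11, 4) = 330, so h_{11} = -329.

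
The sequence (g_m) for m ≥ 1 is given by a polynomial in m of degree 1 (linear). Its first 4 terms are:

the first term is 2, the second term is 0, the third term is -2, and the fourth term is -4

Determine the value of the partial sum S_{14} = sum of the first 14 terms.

1st diffs: -2, -2, -2 (constant).
So g_m = -2m + 4.
Continuing: …, -6, -8, -10, -12, …, g_{14} = -24.
Summing m = 1..14 (14 terms) gives -154.

-154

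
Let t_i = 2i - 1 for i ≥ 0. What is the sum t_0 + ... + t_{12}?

143

Over i = 0..12: Σi = 78.
Total = (2)·78 + (-1)·13 = 143.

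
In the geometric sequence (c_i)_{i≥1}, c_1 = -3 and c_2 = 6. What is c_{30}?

1610612736

Common ratio r = -2.
c_i = (-3)·(-2)^(i-1).
c_{30} = (-3)·(-2)^29 = 1610612736.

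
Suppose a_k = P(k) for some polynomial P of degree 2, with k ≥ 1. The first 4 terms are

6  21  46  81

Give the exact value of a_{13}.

846

1st diffs: 15, 25, 35.
2nd diffs: 10, 10 (constant).
So a_k = 5k^2 + 1.
Evaluating at k = 13 gives a_{13} = 846.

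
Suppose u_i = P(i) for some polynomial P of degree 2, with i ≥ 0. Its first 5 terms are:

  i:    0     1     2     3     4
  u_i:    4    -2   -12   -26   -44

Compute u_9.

1st diffs: -6, -10, -14, -18.
2nd diffs: -4, -4, -4 (constant).
Newton forward-difference form: u_i = 4 + (-6)·C(i,1) + (-4)·C(i,2).
At i = 9: i = 9, so u_9 = 4 - 54 - 144 = -194.

-194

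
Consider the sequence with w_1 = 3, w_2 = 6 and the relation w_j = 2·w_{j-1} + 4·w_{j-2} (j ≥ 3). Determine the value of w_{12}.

884736

Iterate the recurrence:
w_3 = 24, w_4 = 72, w_5 = 240, w_6 = 768, w_7 = 2496, w_8 = 8064, w_9 = 26112, w_{10} = 84480, w_{11} = 273408, w_{12} = 884736.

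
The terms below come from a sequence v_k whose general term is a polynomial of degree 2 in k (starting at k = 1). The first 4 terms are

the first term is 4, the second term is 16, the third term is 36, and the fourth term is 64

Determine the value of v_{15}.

900

1st diffs: 12, 20, 28.
2nd diffs: 8, 8 (constant).
So v_k = 4k^2.
Evaluating at k = 15 gives v_{15} = 900.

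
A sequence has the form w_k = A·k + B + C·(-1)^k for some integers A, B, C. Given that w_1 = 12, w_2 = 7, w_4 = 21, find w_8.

49

Plug in k = 1, 2, 4: A + B - C = 12; 2A + B + C = 7; 4A + B + C = 21.
Subtracting the first from the second: A + 2C = -5.
Subtracting the second from the third: 2A = 14.
Solving: C = -6, A = 7, then B = -1.
Therefore w_8 = 56 + (-1) + (-6)·1 = 49.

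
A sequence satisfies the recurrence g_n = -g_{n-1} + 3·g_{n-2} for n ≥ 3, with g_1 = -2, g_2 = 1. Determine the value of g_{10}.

1810

Step forward from the initial values:
g_3 = -7;  g_4 = 10;  g_5 = -31;  g_6 = 61;  g_7 = -154;  g_8 = 337;  g_9 = -799;  g_{10} = 1810.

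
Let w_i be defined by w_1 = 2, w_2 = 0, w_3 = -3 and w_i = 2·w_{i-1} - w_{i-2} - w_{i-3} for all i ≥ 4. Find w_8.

10

Iterate the recurrence:
w_4 = -8;  w_5 = -13;  w_6 = -15;  w_7 = -9;  w_8 = 10.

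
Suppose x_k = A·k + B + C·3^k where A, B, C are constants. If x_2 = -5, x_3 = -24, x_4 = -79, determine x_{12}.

-531447

At k = 2, 3, 4: 2A + B + 9C = -5; 3A + B + 27C = -24; 4A + B + 81C = -79.
Subtracting the first from the second: A + 18C = -19.
Subtracting the second from the third: A + 54C = -55.
Solving: C = -1, A = -1, then B = 6.
Therefore x_{12} = -12 + 6 + (-1)·531441 = -531447.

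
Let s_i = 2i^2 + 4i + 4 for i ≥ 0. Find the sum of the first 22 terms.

7634

Over i = 0..21: Σi = 231, Σi² = 3311.
Total = (2)·3311 + (4)·231 + (4)·22 = 7634.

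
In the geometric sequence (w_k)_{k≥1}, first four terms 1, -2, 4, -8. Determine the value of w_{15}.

Common ratio r = -2.
w_k = 1·(-2)^(k-1).
w_{15} = 1·(-2)^14 = 16384.

16384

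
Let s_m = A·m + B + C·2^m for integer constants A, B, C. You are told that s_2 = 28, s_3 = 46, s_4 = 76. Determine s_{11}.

Write the equations: 2A + B + 4C = 28; 3A + B + 8C = 46; 4A + B + 16C = 76.
Subtracting the first from the second: A + 4C = 18.
Subtracting the second from the third: A + 8C = 30.
Solving: C = 3, A = 6, then B = 4.
Hence s_{11} = 6·11 + 4 + 3·2048 = 6214.

6214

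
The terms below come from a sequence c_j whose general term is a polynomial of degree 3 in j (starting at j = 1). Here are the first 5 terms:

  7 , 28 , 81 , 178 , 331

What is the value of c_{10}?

2356

1st diffs: 21, 53, 97, 153.
2nd diffs: 32, 44, 56.
3rd diffs: 12, 12 (constant).
Newton forward-difference form: c_j = 7 + 21·C(j-1,1) + 32·C(j-1,2) + 12·C(j-1,3).
At j = 10: j-1 = 9, so c_{10} = 7 + 189 + 1152 + 1008 = 2356.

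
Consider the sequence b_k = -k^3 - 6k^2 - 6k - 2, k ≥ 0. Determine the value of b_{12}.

-2666

b_{12} = -1·12^3 - 6·12^2 - 6·12 - 2 = -2666.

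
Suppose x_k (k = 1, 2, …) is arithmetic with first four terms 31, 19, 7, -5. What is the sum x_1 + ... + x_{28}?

-3668

Common difference d = -12.
x_k = 31 + (k - 1)·(-12).
x_{28} = -293; S = 28·(31 + (-293))/2 = -3668.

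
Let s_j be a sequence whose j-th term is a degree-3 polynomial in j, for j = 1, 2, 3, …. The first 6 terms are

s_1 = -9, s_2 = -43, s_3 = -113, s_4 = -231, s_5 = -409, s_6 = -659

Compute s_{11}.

-3409

1st diffs: -34, -70, -118, -178, -250.
2nd diffs: -36, -48, -60, -72.
3rd diffs: -12, -12, -12 (constant).
So s_j = -2j^3 - 6j^2 - 2j + 1.
Evaluating at j = 11 gives s_{11} = -3409.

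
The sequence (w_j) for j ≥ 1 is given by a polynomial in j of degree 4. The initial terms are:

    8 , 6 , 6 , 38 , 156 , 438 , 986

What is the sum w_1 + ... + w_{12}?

34262

1st diffs: -2, 0, 32, 118, 282, 548.
2nd diffs: 2, 32, 86, 164, 266.
3rd diffs: 30, 54, 78, 102.
4th diffs: 24, 24, 24 (constant).
Newton forward-difference form: w_j = 8 + (-2)·C(j-1,1) + 2·C(j-1,2) + 30·C(j-1,3) + 24·C(j-1,4).
Continuing: …, 1926, 3408, 5606, 8718, …, w_{12} = 12966.
Summing j = 1..12 (12 terms) gives 34262.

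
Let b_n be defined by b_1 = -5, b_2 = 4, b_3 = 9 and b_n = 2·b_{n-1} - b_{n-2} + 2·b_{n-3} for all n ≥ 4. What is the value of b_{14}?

Applying the relation repeatedly:
b_4 = 4, b_5 = 7, b_6 = 28, …, b_{11} = 825, b_{12} = 1636, b_{13} = 3271, b_{14} = 6556.

6556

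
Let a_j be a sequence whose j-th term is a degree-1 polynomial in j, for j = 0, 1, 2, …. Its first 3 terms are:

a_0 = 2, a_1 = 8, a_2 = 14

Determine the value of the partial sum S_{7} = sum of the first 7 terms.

1st diffs: 6, 6 (constant).
So a_j = 6j + 2.
Continuing: 20, 26, 32, 38.
Summing j = 0..6 (7 terms) gives 140.

140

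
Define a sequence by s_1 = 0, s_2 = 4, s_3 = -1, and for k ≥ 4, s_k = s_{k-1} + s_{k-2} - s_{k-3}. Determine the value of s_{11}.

-5

Step forward from the initial values:
s_4 = 3  s_5 = -2  s_6 = 2  s_7 = -3  s_8 = 1  s_9 = -4  s_{10} = 0  s_{11} = -5.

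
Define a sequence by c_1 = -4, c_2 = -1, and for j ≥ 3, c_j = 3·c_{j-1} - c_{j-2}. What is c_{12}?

Applying the relation repeatedly:
c_3 = 1; c_4 = 4; c_5 = 11; c_6 = 29; c_7 = 76; c_8 = 199; c_9 = 521; c_{10} = 1364; c_{11} = 3571; c_{12} = 9349.

9349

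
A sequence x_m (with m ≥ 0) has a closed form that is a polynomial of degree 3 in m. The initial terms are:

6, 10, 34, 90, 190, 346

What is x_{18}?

12930

1st diffs: 4, 24, 56, 100, 156.
2nd diffs: 20, 32, 44, 56.
3rd diffs: 12, 12, 12 (constant).
Newton forward-difference form: x_m = 6 + 4·C(m,1) + 20·C(m,2) + 12·C(m,3).
At m = 18: m = 18, so x_{18} = 6 + 72 + 3060 + 9792 = 12930.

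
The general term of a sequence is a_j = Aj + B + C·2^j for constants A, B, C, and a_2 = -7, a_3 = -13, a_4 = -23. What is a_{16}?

The three given values yield: 2A + B + 4C = -7; 3A + B + 8C = -13; 4A + B + 16C = -23.
Subtracting the first from the second: A + 4C = -6.
Subtracting the second from the third: A + 8C = -10.
Solving: C = -1, A = -2, then B = 1.
So a_j = -2·j + 1 + (-1)·2^j; at j=16 this is -65567.

-65567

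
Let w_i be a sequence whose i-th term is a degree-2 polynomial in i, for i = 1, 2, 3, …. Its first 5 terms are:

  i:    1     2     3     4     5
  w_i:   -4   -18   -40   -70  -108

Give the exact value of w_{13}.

-700

1st diffs: -14, -22, -30, -38.
2nd diffs: -8, -8, -8 (constant).
Newton forward-difference form: w_i = -4 + (-14)·C(i-1,1) + (-8)·C(i-1,2).
At i = 13: i-1 = 12, so w_{13} = -4 - 168 - 528 = -700.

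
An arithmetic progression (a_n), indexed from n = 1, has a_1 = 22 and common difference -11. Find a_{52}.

a_n = 22 + (n - 1)·(-11).
a_{52} = 22 + 51·(-11) = -539.

-539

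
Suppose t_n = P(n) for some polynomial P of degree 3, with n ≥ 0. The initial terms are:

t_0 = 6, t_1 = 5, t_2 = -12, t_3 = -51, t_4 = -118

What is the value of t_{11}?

1st diffs: -1, -17, -39, -67.
2nd diffs: -16, -22, -28.
3rd diffs: -6, -6 (constant).
So t_n = -n^3 - 5n^2 + 5n + 6.
Evaluating at n = 11 gives t_{11} = -1875.

-1875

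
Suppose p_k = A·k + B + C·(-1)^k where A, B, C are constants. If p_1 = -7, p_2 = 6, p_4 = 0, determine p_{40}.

-108

Plug in k = 1, 2, 4: A + B - C = -7; 2A + B + C = 6; 4A + B + C = 0.
Subtracting the first from the second: A + 2C = 13.
Subtracting the second from the third: 2A = -6.
Solving: C = 8, A = -3, then B = 4.
Hence p_{40} = -3·40 + 4 + 8·1 = -108.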